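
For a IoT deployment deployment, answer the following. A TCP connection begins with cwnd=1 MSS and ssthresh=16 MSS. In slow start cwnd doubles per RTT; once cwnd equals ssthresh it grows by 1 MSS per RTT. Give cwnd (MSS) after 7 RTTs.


RTT 0: cwnd = 1 MSS (initial)
RTT 1: cwnd = 2 MSS (slow start, doubled)
RTT 2: cwnd = 4 MSS (slow start, doubled)
RTT 3: cwnd = 8 MSS (slow start, doubled)
RTT 4: cwnd = 16 MSS (slow start, doubled)
RTT 5: cwnd = 17 MSS (congestion avoidance, +1)
RTT 6: cwnd = 18 MSS (congestion avoidance, +1)
RTT 7: cwnd = 19 MSS (congestion avoidance, +1)

19


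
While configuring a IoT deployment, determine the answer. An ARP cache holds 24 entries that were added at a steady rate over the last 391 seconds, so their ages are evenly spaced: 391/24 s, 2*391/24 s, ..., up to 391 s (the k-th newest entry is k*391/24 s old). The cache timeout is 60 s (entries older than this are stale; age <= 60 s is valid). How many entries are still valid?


Ages are k * 391/24 s for k = 1..24 (spacing = 16.2917 s).
Entry k is valid iff k * 391/24 <= 60 iff k <= 24 * 60 / 391 = 3.6829
n_valid = floor(3.6829) = 3
(n_stale = 24 - 3 = 21)

3


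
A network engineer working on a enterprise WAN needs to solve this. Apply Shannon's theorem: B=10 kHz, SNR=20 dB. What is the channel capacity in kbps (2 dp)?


Given: B = 10 kHz, SNR = 20 dB
SNR linear = 10^(20/10) = 100
1 + SNR = 101
log2(101) = 6.6582114828
C = 10 * 1000 * 6.6582114828 = 66582.1148 bps
C = 66.582115 kbps -> 66.58 kbps (2 dp)

66.58


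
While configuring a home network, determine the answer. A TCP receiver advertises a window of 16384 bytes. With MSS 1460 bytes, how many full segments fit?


Given: RWND = 16384 bytes, MSS = 1460 bytes
Full segments = floor(RWND / MSS)
Full segments = floor(16384 / 1460)
Full segments = floor(11.2219) = 11

11


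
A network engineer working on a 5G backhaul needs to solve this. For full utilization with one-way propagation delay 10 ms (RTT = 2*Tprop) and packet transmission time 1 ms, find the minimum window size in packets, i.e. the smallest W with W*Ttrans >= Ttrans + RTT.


Given: Ttrans = 1 ms, RTT = 20 ms (= 2 * Tprop, Tprop = 10 ms)
Time until first ACK returns = Ttrans + RTT = 1 + 20 = 21 ms
Need W * Ttrans >= Ttrans + RTT  ->  W >= (Ttrans + RTT) / Ttrans
(Ttrans + RTT) / Ttrans = 21 / 1 = 21
W_min = ceil(21) = 21

21


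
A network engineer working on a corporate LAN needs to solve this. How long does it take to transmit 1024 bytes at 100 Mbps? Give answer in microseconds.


Given: packet = 1024 bytes, bandwidth = 100 Mbps
Packet in bits = 1024 * 8 = 8192 bits
Bandwidth = 100 * 10^6 = 100000000 bps
Time = 8192 / 100000000 seconds
Time in us = 8192 * 10^6 / 100000000 = 81.92

81.92


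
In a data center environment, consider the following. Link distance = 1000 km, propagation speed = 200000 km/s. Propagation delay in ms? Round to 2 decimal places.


Given: distance = 1000 km, speed = 200000 km/s
Delay = distance / speed = 1000 / 200000 seconds
Delay in ms = 1000 * 1000 / 200000
Delay = 5.0000 ms
Rounded to 2 dp = 5.00 ms

5.00


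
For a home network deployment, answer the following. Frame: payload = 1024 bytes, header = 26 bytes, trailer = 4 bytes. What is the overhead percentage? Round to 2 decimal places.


Given: payload = 1024 B, header = 26 B, trailer = 4 B
Overhead bytes = header + trailer = 26 + 4 = 30
Total frame = payload + overhead = 1024 + 30 = 1054
Overhead % = 30 / 1054 * 100 = 2.8463% -> 2.85% (2 dp)

2.85


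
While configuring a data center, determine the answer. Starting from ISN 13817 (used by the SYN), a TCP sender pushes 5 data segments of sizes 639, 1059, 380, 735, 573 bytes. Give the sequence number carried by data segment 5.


The SYN occupies sequence number ISN = 13817, so the first data byte is ISN + 1 = 13818.
SEQ of data segment i = (ISN + 1) + sum of payload sizes of segments 1..i-1.
Segment 1: SEQ = 13818, payload = 639 bytes
Segment 2: SEQ = 14457, payload = 1059 bytes
Segment 3: SEQ = 15516, payload = 380 bytes
Segment 4: SEQ = 15896, payload = 735 bytes
Segment 5: SEQ = 16631, payload = 573 bytes
SEQ of segment 5 = 13818 + 639 + 1059 + 380 + 735 = 16631

16631


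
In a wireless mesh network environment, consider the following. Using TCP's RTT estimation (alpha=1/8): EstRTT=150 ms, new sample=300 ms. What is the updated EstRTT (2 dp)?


Given: EstRTT = 150 ms, SampleRTT = 300 ms, alpha = 1/8
New EstRTT = (1 - alpha) * EstRTT + alpha * SampleRTT
(7/8) * 150 = 131.25
(1/8) * 300 = 37.5
New EstRTT = 131.25 + 37.5 = 168.75 ms -> 168.75 ms (2 dp)

168.75


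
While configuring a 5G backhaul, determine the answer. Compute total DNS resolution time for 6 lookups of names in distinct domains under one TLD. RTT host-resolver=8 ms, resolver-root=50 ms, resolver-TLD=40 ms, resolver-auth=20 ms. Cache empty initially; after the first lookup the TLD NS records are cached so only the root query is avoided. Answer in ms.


Lookup 1 (cold cache): local + root + TLD + auth = 8 + 50 + 40 + 20 = 118 ms
Lookups 2..6 (TLD NS cached -> skip root; new domain -> still ask TLD and auth): local + TLD + auth = 8 + 40 + 20 = 68 ms each
Remaining 5 lookups: 5 * 68 = 340 ms
Total = 118 + 340 = 458 ms

458


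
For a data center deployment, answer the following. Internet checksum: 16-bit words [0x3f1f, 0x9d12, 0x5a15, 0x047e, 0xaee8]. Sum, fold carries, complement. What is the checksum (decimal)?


Given words: [0x3f1f, 0x9d12, 0x5a15, 0x047e, 0xaee8]
Step 1: Sum all words
Raw sum = 16159 + 40210 + 23061 + 1150 + 44776 = 125356
Step 2: Fold carry: (59820 + 1) = 59821
One's complement = ~59821 & 0xFFFF = 5714

5714


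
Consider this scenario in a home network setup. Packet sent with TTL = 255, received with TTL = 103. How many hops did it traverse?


Given: initial TTL = 255, received TTL = 103
Hops = initial TTL - received TTL
Hops = 255 - 103 = 152

152


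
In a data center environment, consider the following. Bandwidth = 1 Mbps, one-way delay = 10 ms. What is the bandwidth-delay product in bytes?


Given: bandwidth = 1 Mbps, delay = 10 ms
BDP in bits = 1 * 10^6 * 10 / 1000
BDP in bits = 10000
BDP in bytes = 10000 / 8 = 1250

1250


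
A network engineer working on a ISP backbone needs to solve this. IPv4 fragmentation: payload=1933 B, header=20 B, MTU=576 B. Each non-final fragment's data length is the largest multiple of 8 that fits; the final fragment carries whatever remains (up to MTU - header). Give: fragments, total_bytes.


Max data per non-final fragment = floor((MTU - header)/8)*8 = floor((576 - 20)/8)*8 = floor(556/8)*8 = 552 B
Final fragment needs no 8-byte alignment: it can carry up to MTU - header = 556 B
Non-final fragments needed = ceil((payload - 556) / 552) = ceil(1377/552) = ceil(2.4946) = 3
Number of fragments = 3 + 1 = 4
Fragment sizes (data): 3 * 552 B + 277 B (last, 277 <= 556 OK)
Total bytes sent = payload + n_frags * header = 1933 + 4*20 = 1933 + 80 = 2013 B

4, 2013


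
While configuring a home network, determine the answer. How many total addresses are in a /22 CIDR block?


Given: CIDR prefix /22
Host bits = 32 - 22 = 10
Total addresses = 2^10 = 1024

1024


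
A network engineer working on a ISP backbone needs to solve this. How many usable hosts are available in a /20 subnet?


Given: subnet mask /20
Host bits = 32 - 20 = 12
Total addresses = 2^12 = 4096
Usable hosts = 4096 - 2 (network + broadcast) = 4094

4094


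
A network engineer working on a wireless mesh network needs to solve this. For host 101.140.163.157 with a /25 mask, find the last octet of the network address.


Given: IP = 101.140.163.157, prefix = /25
Subnet mask = 255.255.255.128
Last octet of IP: 157
Last octet of mask: 128
Network last octet = 157 AND 128 = 128

128


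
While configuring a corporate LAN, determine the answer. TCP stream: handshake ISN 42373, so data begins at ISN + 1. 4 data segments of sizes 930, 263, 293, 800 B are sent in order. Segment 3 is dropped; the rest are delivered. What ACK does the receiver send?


SYN uses sequence number 42373; first data byte = ISN + 1 = 42374.
Segment 1: SEQ = 42374, len = 930 B, covers [42374, 43303]
Segment 2: SEQ = 43304, len = 263 B, covers [43304, 43566]
Segment 3: SEQ = 43567, len = 293 B, covers [43567, 43859] [LOST]
Segment 4: SEQ = 43860, len = 800 B, covers [43860, 44659]
In-order data received: bytes [42374, 43566] (segments 1..2).
Segment 3 missing -> gap begins at byte 43567; later segments buffered out of order.
Cumulative ACK = next expected in-order byte = 42374 + 930 + 263 = 43567

43567


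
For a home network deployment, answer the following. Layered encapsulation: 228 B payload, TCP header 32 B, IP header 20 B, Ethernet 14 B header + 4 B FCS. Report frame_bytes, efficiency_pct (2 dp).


TCP segment = 228 + 32 = 260 B
IP packet = 260 + 20 = 280 B
Ethernet frame = 280 + 14 + 4 = 298 B
Efficiency = app / frame = 228 / 298 = 0.765101 = 76.5101% -> 76.51% (2 dp)

298, 76.51


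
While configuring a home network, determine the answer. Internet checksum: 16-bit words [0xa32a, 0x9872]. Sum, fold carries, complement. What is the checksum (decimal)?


Given words: [0xa32a, 0x9872]
Step 1: Sum all words
Raw sum = 41770 + 39026 = 80796
Step 2: Fold carry: (15260 + 1) = 15261
One's complement = ~15261 & 0xFFFF = 50274

50274


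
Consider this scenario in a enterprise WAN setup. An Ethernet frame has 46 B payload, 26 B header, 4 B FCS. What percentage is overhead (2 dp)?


Given: payload = 46 B, header = 26 B, trailer = 4 B
Overhead bytes = header + trailer = 26 + 4 = 30
Total frame = payload + overhead = 46 + 30 = 76
Overhead % = 30 / 76 * 100 = 39.4737% -> 39.47% (2 dp)

39.47


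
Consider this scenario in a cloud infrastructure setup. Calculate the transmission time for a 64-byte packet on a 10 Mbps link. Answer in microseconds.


Given: packet = 64 bytes, bandwidth = 10 Mbps
Packet in bits = 64 * 8 = 512 bits
Bandwidth = 10 * 10^6 = 10000000 bps
Time = 512 / 10000000 seconds
Time in us = 512 * 10^6 / 10000000 = 51.2

51.2


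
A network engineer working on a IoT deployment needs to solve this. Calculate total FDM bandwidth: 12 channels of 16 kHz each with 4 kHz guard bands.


Given: 12 channels, 16 kHz each, guard = 4 kHz
Channel bandwidth = 12 * 16 = 192 kHz
Guard bands = 11 gaps * 4 kHz = 44 kHz
Total = 192 + 44 = 236 kHz

236


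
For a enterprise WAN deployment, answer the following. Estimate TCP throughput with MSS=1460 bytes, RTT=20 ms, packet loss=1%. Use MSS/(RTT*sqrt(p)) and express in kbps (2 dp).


Given: MSS = 1460 bytes, RTT = 20 ms, loss = 1%
RTT in seconds = 20 / 1000 = 0.02
Loss rate = 1% = 0.01
sqrt(loss) = sqrt(0.01) = 0.1
Throughput (bytes/s) = 1460 / (0.02 * 0.1) = 730000.0000
Throughput (kbps) = 730000.0000 * 8 / 1000 = 5840.000000 -> 5840.00 kbps (2 dp)

5840.00


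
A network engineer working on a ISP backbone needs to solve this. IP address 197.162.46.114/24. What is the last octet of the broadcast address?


Given: IP = 197.162.46.114, prefix = /24
Host bits = 32 - 24 = 8
Network last octet = 114 AND mask = 0
Host part size = 2^8 - 1 = 255
Broadcast last octet = 0 OR 255 = 255

255


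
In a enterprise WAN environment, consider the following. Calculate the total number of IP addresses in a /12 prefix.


Given: CIDR prefix /12
Host bits = 32 - 12 = 20
Total addresses = 2^20 = 1048576

1048576


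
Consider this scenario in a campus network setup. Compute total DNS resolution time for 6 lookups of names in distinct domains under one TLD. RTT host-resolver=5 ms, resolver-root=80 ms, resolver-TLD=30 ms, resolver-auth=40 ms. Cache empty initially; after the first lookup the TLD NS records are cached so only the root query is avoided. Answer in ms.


Lookup 1 (cold cache): local + root + TLD + auth = 5 + 80 + 30 + 40 = 155 ms
Lookups 2..6 (TLD NS cached -> skip root; new domain -> still ask TLD and auth): local + TLD + auth = 5 + 30 + 40 = 75 ms each
Remaining 5 lookups: 5 * 75 = 375 ms
Total = 155 + 375 = 530 ms

530


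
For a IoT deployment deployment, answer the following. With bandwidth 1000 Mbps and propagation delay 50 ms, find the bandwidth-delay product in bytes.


Given: bandwidth = 1000 Mbps, delay = 50 ms
BDP in bits = 1000 * 10^6 * 50 / 1000
BDP in bits = 50000000
BDP in bytes = 50000000 / 8 = 6250000

6250000


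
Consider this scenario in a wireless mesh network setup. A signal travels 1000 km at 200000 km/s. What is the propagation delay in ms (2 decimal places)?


Given: distance = 1000 km, speed = 200000 km/s
Delay = distance / speed = 1000 / 200000 seconds
Delay in ms = 1000 * 1000 / 200000
Delay = 5.0000 ms
Rounded to 2 dp = 5.00 ms

5.00


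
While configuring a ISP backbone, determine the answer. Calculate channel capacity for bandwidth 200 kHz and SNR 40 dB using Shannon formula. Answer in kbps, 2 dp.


Given: B = 200 kHz, SNR = 40 dB
SNR linear = 10^(40/10) = 10000
1 + SNR = 10001
log2(10001) = 13.2878566418
C = 200 * 1000 * 13.2878566418 = 2657571.3284 bps
C = 2657.571328 kbps -> 2657.57 kbps (2 dp)

2657.57


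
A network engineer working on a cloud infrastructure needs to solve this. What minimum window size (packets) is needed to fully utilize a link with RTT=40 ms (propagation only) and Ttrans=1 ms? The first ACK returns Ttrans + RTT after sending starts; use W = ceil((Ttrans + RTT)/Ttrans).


Given: Ttrans = 1 ms, RTT = 40 ms (= 2 * Tprop, Tprop = 20 ms)
Time until first ACK returns = Ttrans + RTT = 1 + 40 = 41 ms
Need W * Ttrans >= Ttrans + RTT  ->  W >= (Ttrans + RTT) / Ttrans
(Ttrans + RTT) / Ttrans = 41 / 1 = 41
W_min = ceil(41) = 41

41


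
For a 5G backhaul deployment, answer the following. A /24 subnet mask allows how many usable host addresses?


Given: subnet mask /24
Host bits = 32 - 24 = 8
Total addresses = 2^8 = 256
Usable hosts = 256 - 2 (network + broadcast) = 254

254


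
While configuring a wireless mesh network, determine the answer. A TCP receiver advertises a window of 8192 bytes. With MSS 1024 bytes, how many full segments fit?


Given: RWND = 8192 bytes, MSS = 1024 bytes
Full segments = floor(RWND / MSS)
Full segments = floor(8192 / 1024)
Full segments = floor(8.0) = 8

8


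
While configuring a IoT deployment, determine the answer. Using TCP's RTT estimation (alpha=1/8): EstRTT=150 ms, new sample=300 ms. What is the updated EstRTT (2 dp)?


Given: EstRTT = 150 ms, SampleRTT = 300 ms, alpha = 1/8
New EstRTT = (1 - alpha) * EstRTT + alpha * SampleRTT
(7/8) * 150 = 131.25
(1/8) * 300 = 37.5
New EstRTT = 131.25 + 37.5 = 168.75 ms -> 168.75 ms (2 dp)

168.75


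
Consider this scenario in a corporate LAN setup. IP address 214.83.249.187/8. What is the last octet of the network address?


Given: IP = 214.83.249.187, prefix = /8
Subnet mask = 255.0.0.0
Last octet of IP: 187
Last octet of mask: 0
Network last octet = 187 AND 0 = 0

0


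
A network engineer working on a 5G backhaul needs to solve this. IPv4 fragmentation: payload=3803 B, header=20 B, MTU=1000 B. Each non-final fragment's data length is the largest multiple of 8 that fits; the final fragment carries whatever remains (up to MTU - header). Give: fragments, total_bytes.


Max data per non-final fragment = floor((MTU - header)/8)*8 = floor((1000 - 20)/8)*8 = floor(980/8)*8 = 976 B
Final fragment needs no 8-byte alignment: it can carry up to MTU - header = 980 B
Non-final fragments needed = ceil((payload - 980) / 976) = ceil(2823/976) = ceil(2.8924) = 3
Number of fragments = 3 + 1 = 4
Fragment sizes (data): 3 * 976 B + 875 B (last, 875 <= 980 OK)
Total bytes sent = payload + n_frags * header = 3803 + 4*20 = 3803 + 80 = 3883 B

4, 3883


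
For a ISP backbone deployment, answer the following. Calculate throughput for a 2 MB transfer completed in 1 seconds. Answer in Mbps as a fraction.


Given: file = 2 MB, time = 1 s
File in Mb = 2 * 8 = 16 Mb
Throughput = 16 / 1 Mbps
Throughput = 16 Mbps

16


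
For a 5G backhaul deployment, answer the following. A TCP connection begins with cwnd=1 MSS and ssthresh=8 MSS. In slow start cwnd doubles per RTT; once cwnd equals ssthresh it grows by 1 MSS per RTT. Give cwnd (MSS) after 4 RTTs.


RTT 0: cwnd = 1 MSS (initial)
RTT 1: cwnd = 2 MSS (slow start, doubled)
RTT 2: cwnd = 4 MSS (slow start, doubled)
RTT 3: cwnd = 8 MSS (slow start, doubled)
RTT 4: cwnd = 9 MSS (congestion avoidance, +1)

9


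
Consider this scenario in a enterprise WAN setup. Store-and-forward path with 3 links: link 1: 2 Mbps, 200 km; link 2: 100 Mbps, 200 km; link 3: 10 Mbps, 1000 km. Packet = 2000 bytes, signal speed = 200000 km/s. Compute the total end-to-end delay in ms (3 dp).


Packet = 2000 bytes = 16000 bits. Store-and-forward: sum (t_trans + t_prop) per link.
Link 1: t_trans = 16000/(2*10^6) s = 8.0000 ms; t_prop = 200/200000 s = 1.0000 ms; subtotal = 9.0000 ms
Link 2: t_trans = 16000/(100*10^6) s = 0.1600 ms; t_prop = 200/200000 s = 1.0000 ms; subtotal = 1.1600 ms
Link 3: t_trans = 16000/(10*10^6) s = 1.6000 ms; t_prop = 1000/200000 s = 5.0000 ms; subtotal = 6.6000 ms
End-to-end = 9.0000 + 1.1600 + 6.6000 = 16.7600 ms -> 16.760 ms (3 dp)

16.760


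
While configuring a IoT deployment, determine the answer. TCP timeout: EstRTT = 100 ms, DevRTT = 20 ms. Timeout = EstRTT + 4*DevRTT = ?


Given: EstRTT = 100 ms, DevRTT = 20 ms
Timeout = EstRTT + 4 * DevRTT
4 * DevRTT = 4 * 20 = 80
Timeout = 100 + 80 = 180 ms

180


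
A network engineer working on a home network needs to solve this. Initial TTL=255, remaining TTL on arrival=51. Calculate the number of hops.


Given: initial TTL = 255, received TTL = 51
Hops = initial TTL - received TTL
Hops = 255 - 51 = 204

204


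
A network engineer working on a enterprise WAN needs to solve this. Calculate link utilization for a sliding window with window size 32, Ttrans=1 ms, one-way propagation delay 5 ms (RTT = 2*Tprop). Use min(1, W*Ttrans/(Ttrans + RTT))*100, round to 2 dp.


Given: W = 32, Ttrans = 1 ms, RTT = 10 ms (= 2 * Tprop, Tprop = 5 ms)
Cycle time = Ttrans + RTT = 1 + 10 = 11 ms (first packet sent until its ACK returns)
W * Ttrans = 32 * 1 = 32 ms of sending per cycle
W * Ttrans / (Ttrans + RTT) = 32 / 11 = 2.909091
U = min(1, 2.909091) = 1.000000
U% = 100.00%

100.00


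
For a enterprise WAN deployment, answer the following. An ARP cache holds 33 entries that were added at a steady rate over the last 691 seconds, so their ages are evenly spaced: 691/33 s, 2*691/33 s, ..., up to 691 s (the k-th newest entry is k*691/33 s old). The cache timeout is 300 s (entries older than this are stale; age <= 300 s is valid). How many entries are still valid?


Ages are k * 691/33 s for k = 1..33 (spacing = 20.9394 s).
Entry k is valid iff k * 691/33 <= 300 iff k <= 33 * 300 / 691 = 14.3271
n_valid = floor(14.3271) = 14
(n_stale = 33 - 14 = 19)

14


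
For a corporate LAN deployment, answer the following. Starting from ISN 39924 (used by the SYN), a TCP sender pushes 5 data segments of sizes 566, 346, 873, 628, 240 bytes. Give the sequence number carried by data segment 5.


The SYN occupies sequence number ISN = 39924, so the first data byte is ISN + 1 = 39925.
SEQ of data segment i = (ISN + 1) + sum of payload sizes of segments 1..i-1.
Segment 1: SEQ = 39925, payload = 566 bytes
Segment 2: SEQ = 40491, payload = 346 bytes
Segment 3: SEQ = 40837, payload = 873 bytes
Segment 4: SEQ = 41710, payload = 628 bytes
Segment 5: SEQ = 42338, payload = 240 bytes
SEQ of segment 5 = 39925 + 566 + 346 + 873 + 628 = 42338

42338


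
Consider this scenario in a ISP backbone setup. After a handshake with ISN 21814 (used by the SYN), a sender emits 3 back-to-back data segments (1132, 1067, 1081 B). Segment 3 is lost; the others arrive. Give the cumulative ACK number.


SYN uses sequence number 21814; first data byte = ISN + 1 = 21815.
Segment 1: SEQ = 21815, len = 1132 B, covers [21815, 22946]
Segment 2: SEQ = 22947, len = 1067 B, covers [22947, 24013]
Segment 3: SEQ = 24014, len = 1081 B, covers [24014, 25094] [LOST]
In-order data received: bytes [21815, 24013] (segments 1..2).
Segment 3 missing -> gap begins at byte 24014.
Cumulative ACK = next expected in-order byte = 21815 + 1132 + 1067 = 24014

24014


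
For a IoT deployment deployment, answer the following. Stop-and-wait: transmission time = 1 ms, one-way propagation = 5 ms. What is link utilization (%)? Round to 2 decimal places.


Given: Ttrans = 1 ms, Tprop = 5 ms
RTT = 2 * Tprop = 2 * 5 = 10 ms
U = Ttrans / (Ttrans + RTT)
U = 1 / (1 + 10)
U = 1 / 11 = 0.090909
U% = 9.09%

9.09


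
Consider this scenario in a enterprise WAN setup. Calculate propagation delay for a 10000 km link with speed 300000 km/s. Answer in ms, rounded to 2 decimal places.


Given: distance = 10000 km, speed = 300000 km/s
Delay = distance / speed = 10000 / 300000 seconds
Delay in ms = 10000 * 1000 / 300000
Delay = 33.3333 ms
Rounded to 2 dp = 33.33 ms

33.33


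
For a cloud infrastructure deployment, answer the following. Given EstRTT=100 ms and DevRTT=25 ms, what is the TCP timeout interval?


Given: EstRTT = 100 ms, DevRTT = 25 ms
Timeout = EstRTT + 4 * DevRTT
4 * DevRTT = 4 * 25 = 100
Timeout = 100 + 100 = 200 ms

200


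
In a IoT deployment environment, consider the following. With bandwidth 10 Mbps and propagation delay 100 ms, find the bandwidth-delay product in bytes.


Given: bandwidth = 10 Mbps, delay = 100 ms
BDP in bits = 10 * 10^6 * 100 / 1000
BDP in bits = 1000000
BDP in bytes = 1000000 / 8 = 125000

125000


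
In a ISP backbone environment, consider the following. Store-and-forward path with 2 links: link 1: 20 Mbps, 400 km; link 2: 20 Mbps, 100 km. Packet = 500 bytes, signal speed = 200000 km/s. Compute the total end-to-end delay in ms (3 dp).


Packet = 500 bytes = 4000 bits. Store-and-forward: sum (t_trans + t_prop) per link.
Link 1: t_trans = 4000/(20*10^6) s = 0.2000 ms; t_prop = 400/200000 s = 2.0000 ms; subtotal = 2.2000 ms
Link 2: t_trans = 4000/(20*10^6) s = 0.2000 ms; t_prop = 100/200000 s = 0.5000 ms; subtotal = 0.7000 ms
End-to-end = 2.2000 + 0.7000 = 2.9000 ms -> 2.900 ms (3 dp)

2.900


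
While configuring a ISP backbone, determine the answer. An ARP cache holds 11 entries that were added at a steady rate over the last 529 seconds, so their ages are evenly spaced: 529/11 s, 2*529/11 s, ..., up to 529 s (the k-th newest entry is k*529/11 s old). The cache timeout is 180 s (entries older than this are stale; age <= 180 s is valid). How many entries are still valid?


Ages are k * 529/11 s for k = 1..11 (spacing = 48.0909 s).
Entry k is valid iff k * 529/11 <= 180 iff k <= 11 * 180 / 529 = 3.7429
n_valid = floor(3.7429) = 3
(n_stale = 11 - 3 = 8)

3


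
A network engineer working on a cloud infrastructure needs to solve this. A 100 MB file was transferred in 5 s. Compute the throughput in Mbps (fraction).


Given: file = 100 MB, time = 5 s
File in Mb = 100 * 8 = 800 Mb
Throughput = 800 / 5 Mbps
Throughput = 160 Mbps

160


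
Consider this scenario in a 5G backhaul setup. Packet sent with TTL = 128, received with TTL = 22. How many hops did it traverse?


Given: initial TTL = 128, received TTL = 22
Hops = initial TTL - received TTL
Hops = 128 - 22 = 106

106


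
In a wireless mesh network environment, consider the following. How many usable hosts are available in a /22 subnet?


Given: subnet mask /22
Host bits = 32 - 22 = 10
Total addresses = 2^10 = 1024
Usable hosts = 1024 - 2 (network + broadcast) = 1022

1022


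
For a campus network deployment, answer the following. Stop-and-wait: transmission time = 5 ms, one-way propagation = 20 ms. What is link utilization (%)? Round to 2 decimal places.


Given: Ttrans = 5 ms, Tprop = 20 ms
RTT = 2 * Tprop = 2 * 20 = 40 ms
U = Ttrans / (Ttrans + RTT)
U = 5 / (5 + 40)
U = 5 / 45 = 0.111111
U% = 11.11%

11.11


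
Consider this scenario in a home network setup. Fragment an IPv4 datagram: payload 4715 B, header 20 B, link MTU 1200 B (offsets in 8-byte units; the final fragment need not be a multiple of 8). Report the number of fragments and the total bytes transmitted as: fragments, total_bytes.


Max data per non-final fragment = floor((MTU - header)/8)*8 = floor((1200 - 20)/8)*8 = floor(1180/8)*8 = 1176 B
Final fragment needs no 8-byte alignment: it can carry up to MTU - header = 1180 B
Non-final fragments needed = ceil((payload - 1180) / 1176) = ceil(3535/1176) = ceil(3.0060) = 4
Number of fragments = 4 + 1 = 5
Fragment sizes (data): 4 * 1176 B + 11 B (last, 11 <= 1180 OK)
Total bytes sent = payload + n_frags * header = 4715 + 5*20 = 4715 + 100 = 4815 B

5, 4815


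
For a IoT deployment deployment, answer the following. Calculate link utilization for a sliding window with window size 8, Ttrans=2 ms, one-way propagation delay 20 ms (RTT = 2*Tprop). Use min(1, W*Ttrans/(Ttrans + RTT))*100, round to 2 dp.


Given: W = 8, Ttrans = 2 ms, RTT = 40 ms (= 2 * Tprop, Tprop = 20 ms)
Cycle time = Ttrans + RTT = 2 + 40 = 42 ms (first packet sent until its ACK returns)
W * Ttrans = 8 * 2 = 16 ms of sending per cycle
W * Ttrans / (Ttrans + RTT) = 16 / 42 = 0.380952
U = min(1, 0.380952) = 0.380952
U% = 38.10%

38.10


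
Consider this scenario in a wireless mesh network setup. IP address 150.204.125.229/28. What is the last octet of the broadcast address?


Given: IP = 150.204.125.229, prefix = /28
Host bits = 32 - 28 = 4
Network last octet = 229 AND mask = 224
Host part size = 2^4 - 1 = 15
Broadcast last octet = 224 OR 15 = 239

239


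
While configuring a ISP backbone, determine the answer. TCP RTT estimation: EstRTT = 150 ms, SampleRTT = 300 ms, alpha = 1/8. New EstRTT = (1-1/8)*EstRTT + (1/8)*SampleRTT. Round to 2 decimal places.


Given: EstRTT = 150 ms, SampleRTT = 300 ms, alpha = 1/8
New EstRTT = (1 - alpha) * EstRTT + alpha * SampleRTT
(7/8) * 150 = 131.25
(1/8) * 300 = 37.5
New EstRTT = 131.25 + 37.5 = 168.75 ms -> 168.75 ms (2 dp)

168.75


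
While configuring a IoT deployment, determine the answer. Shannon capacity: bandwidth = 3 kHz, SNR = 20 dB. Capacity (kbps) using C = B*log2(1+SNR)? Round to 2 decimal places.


Given: B = 3 kHz, SNR = 20 dB
SNR linear = 10^(20/10) = 100
1 + SNR = 101
log2(101) = 6.6582114828
C = 3 * 1000 * 6.6582114828 = 19974.6344 bps
C = 19.974634 kbps -> 19.97 kbps (2 dp)

19.97


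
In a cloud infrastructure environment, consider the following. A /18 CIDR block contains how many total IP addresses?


Given: CIDR prefix /18
Host bits = 32 - 18 = 14
Total addresses = 2^14 = 16384

16384


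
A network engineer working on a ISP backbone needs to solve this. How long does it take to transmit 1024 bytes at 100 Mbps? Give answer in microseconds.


Given: packet = 1024 bytes, bandwidth = 100 Mbps
Packet in bits = 1024 * 8 = 8192 bits
Bandwidth = 100 * 10^6 = 100000000 bps
Time = 8192 / 100000000 seconds
Time in us = 8192 * 10^6 / 100000000 = 81.92

81.92


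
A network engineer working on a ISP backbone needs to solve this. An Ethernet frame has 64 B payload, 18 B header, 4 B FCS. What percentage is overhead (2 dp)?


Given: payload = 64 B, header = 18 B, trailer = 4 B
Overhead bytes = header + trailer = 18 + 4 = 22
Total frame = payload + overhead = 64 + 22 = 86
Overhead % = 22 / 86 * 100 = 25.5814% -> 25.58% (2 dp)

25.58


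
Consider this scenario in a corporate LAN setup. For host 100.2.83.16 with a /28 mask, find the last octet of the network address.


Given: IP = 100.2.83.16, prefix = /28
Subnet mask = 255.255.255.240
Last octet of IP: 16
Last octet of mask: 240
Network last octet = 16 AND 240 = 16

16


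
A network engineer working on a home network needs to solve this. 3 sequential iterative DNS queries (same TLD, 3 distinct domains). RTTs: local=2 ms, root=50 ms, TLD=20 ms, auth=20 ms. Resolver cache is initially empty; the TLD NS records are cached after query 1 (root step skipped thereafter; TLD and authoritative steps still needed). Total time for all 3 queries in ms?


Lookup 1 (cold cache): local + root + TLD + auth = 2 + 50 + 20 + 20 = 92 ms
Lookups 2..3 (TLD NS cached -> skip root; new domain -> still ask TLD and auth): local + TLD + auth = 2 + 20 + 20 = 42 ms each
Remaining 2 lookups: 2 * 42 = 84 ms
Total = 92 + 84 = 176 ms

176


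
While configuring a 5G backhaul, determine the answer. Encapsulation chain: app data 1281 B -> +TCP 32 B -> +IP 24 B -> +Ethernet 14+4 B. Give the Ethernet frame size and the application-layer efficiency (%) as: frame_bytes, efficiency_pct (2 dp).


TCP segment = 1281 + 32 = 1313 B
IP packet = 1313 + 24 = 1337 B
Ethernet frame = 1337 + 14 + 4 = 1355 B
Efficiency = app / frame = 1281 / 1355 = 0.945387 = 94.5387% -> 94.54% (2 dp)

1355, 94.54


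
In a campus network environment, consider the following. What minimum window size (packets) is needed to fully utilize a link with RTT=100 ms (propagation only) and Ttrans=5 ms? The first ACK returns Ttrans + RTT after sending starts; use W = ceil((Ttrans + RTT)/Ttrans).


Given: Ttrans = 5 ms, RTT = 100 ms (= 2 * Tprop, Tprop = 50 ms)
Time until first ACK returns = Ttrans + RTT = 5 + 100 = 105 ms
Need W * Ttrans >= Ttrans + RTT  ->  W >= (Ttrans + RTT) / Ttrans
(Ttrans + RTT) / Ttrans = 105 / 5 = 21
W_min = ceil(21) = 21

21


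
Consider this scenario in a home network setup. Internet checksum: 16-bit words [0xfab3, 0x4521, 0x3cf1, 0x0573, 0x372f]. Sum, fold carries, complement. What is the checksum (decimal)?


Given words: [0xfab3, 0x4521, 0x3cf1, 0x0573, 0x372f]
Step 1: Sum all words
Raw sum = 64179 + 17697 + 15601 + 1395 + 14127 = 112999
Step 2: Fold carry: (47463 + 1) = 47464
One's complement = ~47464 & 0xFFFF = 18071

18071


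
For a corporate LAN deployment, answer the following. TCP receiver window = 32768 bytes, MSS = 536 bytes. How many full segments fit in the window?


Given: RWND = 32768 bytes, MSS = 536 bytes
Full segments = floor(RWND / MSS)
Full segments = floor(32768 / 536)
Full segments = floor(61.1343) = 61

61


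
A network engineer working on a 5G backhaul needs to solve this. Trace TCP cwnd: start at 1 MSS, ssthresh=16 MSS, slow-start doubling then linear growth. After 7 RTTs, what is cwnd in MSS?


RTT 0: cwnd = 1 MSS (initial)
RTT 1: cwnd = 2 MSS (slow start, doubled)
RTT 2: cwnd = 4 MSS (slow start, doubled)
RTT 3: cwnd = 8 MSS (slow start, doubled)
RTT 4: cwnd = 16 MSS (slow start, doubled)
RTT 5: cwnd = 17 MSS (congestion avoidance, +1)
RTT 6: cwnd = 18 MSS (congestion avoidance, +1)
RTT 7: cwnd = 19 MSS (congestion avoidance, +1)

19


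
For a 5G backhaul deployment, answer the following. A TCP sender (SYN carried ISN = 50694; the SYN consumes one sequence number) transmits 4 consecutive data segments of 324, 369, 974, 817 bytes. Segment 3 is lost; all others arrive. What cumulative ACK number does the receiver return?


SYN uses sequence number 50694; first data byte = ISN + 1 = 50695.
Segment 1: SEQ = 50695, len = 324 B, covers [50695, 51018]
Segment 2: SEQ = 51019, len = 369 B, covers [51019, 51387]
Segment 3: SEQ = 51388, len = 974 B, covers [51388, 52361] [LOST]
Segment 4: SEQ = 52362, len = 817 B, covers [52362, 53178]
In-order data received: bytes [50695, 51387] (segments 1..2).
Segment 3 missing -> gap begins at byte 51388; later segments buffered out of order.
Cumulative ACK = next expected in-order byte = 50695 + 324 + 369 = 51388

51388


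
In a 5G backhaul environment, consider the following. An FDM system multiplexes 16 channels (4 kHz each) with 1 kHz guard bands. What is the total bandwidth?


Given: 16 channels, 4 kHz each, guard = 1 kHz
Channel bandwidth = 16 * 4 = 64 kHz
Guard bands = 15 gaps * 1 kHz = 15 kHz
Total = 64 + 15 = 79 kHz

79


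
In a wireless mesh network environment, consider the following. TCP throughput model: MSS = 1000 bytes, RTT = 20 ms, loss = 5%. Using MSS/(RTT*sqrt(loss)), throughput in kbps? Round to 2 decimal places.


Given: MSS = 1000 bytes, RTT = 20 ms, loss = 5%
RTT in seconds = 20 / 1000 = 0.02
Loss rate = 5% = 0.05
sqrt(loss) = sqrt(0.05) = 0.223606797750
Throughput (bytes/s) = 1000 / (0.02 * 0.223606797750) = 223606.7977
Throughput (kbps) = 223606.7977 * 8 / 1000 = 1788.854382 -> 1788.85 kbps (2 dp)

1788.85


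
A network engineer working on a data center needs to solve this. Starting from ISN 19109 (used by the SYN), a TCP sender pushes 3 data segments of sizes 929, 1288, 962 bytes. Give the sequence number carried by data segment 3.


The SYN occupies sequence number ISN = 19109, so the first data byte is ISN + 1 = 19110.
SEQ of data segment i = (ISN + 1) + sum of payload sizes of segments 1..i-1.
Segment 1: SEQ = 19110, payload = 929 bytes
Segment 2: SEQ = 20039, payload = 1288 bytes
Segment 3: SEQ = 21327, payload = 962 bytes
SEQ of segment 3 = 19110 + 929 + 1288 = 21327

21327


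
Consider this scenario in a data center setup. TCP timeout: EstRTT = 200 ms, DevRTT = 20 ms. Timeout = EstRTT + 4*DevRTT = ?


Given: EstRTT = 200 ms, DevRTT = 20 ms
Timeout = EstRTT + 4 * DevRTT
4 * DevRTT = 4 * 20 = 80
Timeout = 200 + 80 = 280 ms

280


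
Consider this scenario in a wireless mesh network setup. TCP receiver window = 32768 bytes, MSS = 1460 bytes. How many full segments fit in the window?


Given: RWND = 32768 bytes, MSS = 1460 bytes
Full segments = floor(RWND / MSS)
Full segments = floor(32768 / 1460)
Full segments = floor(22.4438) = 22

22


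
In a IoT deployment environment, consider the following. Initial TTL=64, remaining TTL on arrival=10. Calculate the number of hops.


Given: initial TTL = 64, received TTL = 10
Hops = initial TTL - received TTL
Hops = 64 - 10 = 54

54


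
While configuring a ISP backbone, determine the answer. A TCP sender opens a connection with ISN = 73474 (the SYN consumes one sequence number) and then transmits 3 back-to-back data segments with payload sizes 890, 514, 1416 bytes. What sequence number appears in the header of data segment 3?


The SYN occupies sequence number ISN = 73474, so the first data byte is ISN + 1 = 73475.
SEQ of data segment i = (ISN + 1) + sum of payload sizes of segments 1..i-1.
Segment 1: SEQ = 73475, payload = 890 bytes
Segment 2: SEQ = 74365, payload = 514 bytes
Segment 3: SEQ = 74879, payload = 1416 bytes
SEQ of segment 3 = 73475 + 890 + 514 = 74879

74879


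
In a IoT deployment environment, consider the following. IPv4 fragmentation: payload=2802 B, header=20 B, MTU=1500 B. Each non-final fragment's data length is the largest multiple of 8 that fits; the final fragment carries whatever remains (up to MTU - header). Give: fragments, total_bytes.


Max data per non-final fragment = floor((MTU - header)/8)*8 = floor((1500 - 20)/8)*8 = floor(1480/8)*8 = 1480 B
Final fragment needs no 8-byte alignment: it can carry up to MTU - header = 1480 B
Non-final fragments needed = ceil((payload - 1480) / 1480) = ceil(1322/1480) = ceil(0.8932) = 1
Number of fragments = 1 + 1 = 2
Fragment sizes (data): 1 * 1480 B + 1322 B (last, 1322 <= 1480 OK)
Total bytes sent = payload + n_frags * header = 2802 + 2*20 = 2802 + 40 = 2842 B

2, 2842


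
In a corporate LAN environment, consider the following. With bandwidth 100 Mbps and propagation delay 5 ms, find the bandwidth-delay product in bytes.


Given: bandwidth = 100 Mbps, delay = 5 ms
BDP in bits = 100 * 10^6 * 5 / 1000
BDP in bits = 500000
BDP in bytes = 500000 / 8 = 62500

62500


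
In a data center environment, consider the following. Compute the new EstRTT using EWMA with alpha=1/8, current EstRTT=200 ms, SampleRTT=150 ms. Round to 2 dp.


Given: EstRTT = 200 ms, SampleRTT = 150 ms, alpha = 1/8
New EstRTT = (1 - alpha) * EstRTT + alpha * SampleRTT
(7/8) * 200 = 175
(1/8) * 150 = 18.75
New EstRTT = 175 + 18.75 = 193.75 ms -> 193.75 ms (2 dp)

193.75


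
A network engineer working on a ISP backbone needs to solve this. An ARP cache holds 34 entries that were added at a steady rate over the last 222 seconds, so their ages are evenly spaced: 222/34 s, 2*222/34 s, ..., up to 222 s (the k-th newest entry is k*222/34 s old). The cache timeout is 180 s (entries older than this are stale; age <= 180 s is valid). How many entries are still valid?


Ages are k * 222/34 s for k = 1..34 (spacing = 6.5294 s).
Entry k is valid iff k * 222/34 <= 180 iff k <= 34 * 180 / 222 = 27.5676
n_valid = floor(27.5676) = 27
(n_stale = 34 - 27 = 7)

27


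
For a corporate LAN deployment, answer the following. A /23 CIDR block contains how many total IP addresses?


Given: CIDR prefix /23
Host bits = 32 - 23 = 9
Total addresses = 2^9 = 512

512


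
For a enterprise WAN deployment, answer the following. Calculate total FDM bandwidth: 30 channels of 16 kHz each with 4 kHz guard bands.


Given: 30 channels, 16 kHz each, guard = 4 kHz
Channel bandwidth = 30 * 16 = 480 kHz
Guard bands = 29 gaps * 4 kHz = 116 kHz
Total = 480 + 116 = 596 kHz

596


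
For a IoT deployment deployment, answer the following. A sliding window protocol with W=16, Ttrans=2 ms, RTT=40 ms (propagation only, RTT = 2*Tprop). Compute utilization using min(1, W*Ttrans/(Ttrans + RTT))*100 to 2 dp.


Given: W = 16, Ttrans = 2 ms, RTT = 40 ms (= 2 * Tprop, Tprop = 20 ms)
Cycle time = Ttrans + RTT = 2 + 40 = 42 ms (first packet sent until its ACK returns)
W * Ttrans = 16 * 2 = 32 ms of sending per cycle
W * Ttrans / (Ttrans + RTT) = 32 / 42 = 0.761905
U = min(1, 0.761905) = 0.761905
U% = 76.19%

76.19


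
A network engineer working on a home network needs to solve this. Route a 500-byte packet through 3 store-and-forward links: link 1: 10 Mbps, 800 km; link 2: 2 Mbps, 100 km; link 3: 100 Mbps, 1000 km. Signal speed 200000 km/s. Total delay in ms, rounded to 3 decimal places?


Packet = 500 bytes = 4000 bits. Store-and-forward: sum (t_trans + t_prop) per link.
Link 1: t_trans = 4000/(10*10^6) s = 0.4000 ms; t_prop = 800/200000 s = 4.0000 ms; subtotal = 4.4000 ms
Link 2: t_trans = 4000/(2*10^6) s = 2.0000 ms; t_prop = 100/200000 s = 0.5000 ms; subtotal = 2.5000 ms
Link 3: t_trans = 4000/(100*10^6) s = 0.0400 ms; t_prop = 1000/200000 s = 5.0000 ms; subtotal = 5.0400 ms
End-to-end = 4.4000 + 2.5000 + 5.0400 = 11.9400 ms -> 11.940 ms (3 dp)

11.940


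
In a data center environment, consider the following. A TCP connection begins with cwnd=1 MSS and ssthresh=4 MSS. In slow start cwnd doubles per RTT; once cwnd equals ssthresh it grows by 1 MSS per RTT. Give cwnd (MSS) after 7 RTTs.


RTT 0: cwnd = 1 MSS (initial)
RTT 1: cwnd = 2 MSS (slow start, doubled)
RTT 2: cwnd = 4 MSS (slow start, doubled)
RTT 3: cwnd = 5 MSS (congestion avoidance, +1)
RTT 4: cwnd = 6 MSS (congestion avoidance, +1)
RTT 5: cwnd = 7 MSS (congestion avoidance, +1)
RTT 6: cwnd = 8 MSS (congestion avoidance, +1)
RTT 7: cwnd = 9 MSS (congestion avoidance, +1)

9


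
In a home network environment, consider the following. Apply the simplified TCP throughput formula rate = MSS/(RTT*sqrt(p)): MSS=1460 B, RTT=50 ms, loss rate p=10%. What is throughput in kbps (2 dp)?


Given: MSS = 1460 bytes, RTT = 50 ms, loss = 10%
RTT in seconds = 50 / 1000 = 0.05
Loss rate = 10% = 0.1
sqrt(loss) = sqrt(0.1) = 0.316227766017
Throughput (bytes/s) = 1460 / (0.05 * 0.316227766017) = 92338.5077
Throughput (kbps) = 92338.5077 * 8 / 1000 = 738.708061 -> 738.71 kbps (2 dp)

738.71


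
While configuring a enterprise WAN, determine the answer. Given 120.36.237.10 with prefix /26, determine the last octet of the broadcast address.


Given: IP = 120.36.237.10, prefix = /26
Host bits = 32 - 26 = 6
Network last octet = 10 AND mask = 0
Host part size = 2^6 - 1 = 63
Broadcast last octet = 0 OR 63 = 63

63


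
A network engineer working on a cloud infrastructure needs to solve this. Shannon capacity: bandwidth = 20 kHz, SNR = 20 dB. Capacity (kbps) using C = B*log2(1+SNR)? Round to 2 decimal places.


Given: B = 20 kHz, SNR = 20 dB
SNR linear = 10^(20/10) = 100
1 + SNR = 101
log2(101) = 6.6582114828
C = 20 * 1000 * 6.6582114828 = 133164.2297 bps
C = 133.164230 kbps -> 133.16 kbps (2 dp)

133.16


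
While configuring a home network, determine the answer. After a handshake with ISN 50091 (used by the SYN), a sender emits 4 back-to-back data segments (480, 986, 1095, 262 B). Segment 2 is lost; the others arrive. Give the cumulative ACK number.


SYN uses sequence number 50091; first data byte = ISN + 1 = 50092.
Segment 1: SEQ = 50092, len = 480 B, covers [50092, 50571]
Segment 2: SEQ = 50572, len = 986 B, covers [50572, 51557] [LOST]
Segment 3: SEQ = 51558, len = 1095 B, covers [51558, 52652]
Segment 4: SEQ = 52653, len = 262 B, covers [52653, 52914]
In-order data received: bytes [50092, 50571] (segments 1..1).
Segment 2 missing -> gap begins at byte 50572; later segments buffered out of order.
Cumulative ACK = next expected in-order byte = 50092 + 480 = 50572

50572
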